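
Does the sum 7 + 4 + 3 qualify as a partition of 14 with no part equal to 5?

Yes

The parts sum to 14, and the condition 'no summand equals 5' holds.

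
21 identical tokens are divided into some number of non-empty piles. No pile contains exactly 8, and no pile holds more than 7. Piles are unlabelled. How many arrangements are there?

There are 436 such partitions.

436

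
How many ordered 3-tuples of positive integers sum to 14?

78

Equivalently, choose which 2 of the 13 gaps become plus signs: C(13,2) = 78.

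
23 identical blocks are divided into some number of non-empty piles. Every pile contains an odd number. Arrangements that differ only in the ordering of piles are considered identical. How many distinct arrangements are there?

104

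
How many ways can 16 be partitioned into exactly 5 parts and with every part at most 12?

37

There are too many to list fully; the first 12 (by largest part) are:
12,1,1,1,1
11,2,1,1,1
10,3,1,1,1
10,2,2,1,1
9,4,1,1,1
9,3,2,1,1
9,2,2,2,1
8,5,1,1,1
8,4,2,1,1
8,3,3,1,1
8,3,2,2,1
8,2,2,2,2
…and 25 more, for 37 total.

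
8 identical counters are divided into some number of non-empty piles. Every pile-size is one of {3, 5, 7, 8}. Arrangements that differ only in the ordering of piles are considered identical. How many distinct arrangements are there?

2

The partitions of 8 that satisfy the conditions:
8
5, 3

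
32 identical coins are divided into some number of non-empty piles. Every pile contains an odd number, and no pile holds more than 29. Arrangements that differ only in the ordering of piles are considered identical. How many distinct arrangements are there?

Counting exhaustively, 389 partitions satisfy the conditions.

389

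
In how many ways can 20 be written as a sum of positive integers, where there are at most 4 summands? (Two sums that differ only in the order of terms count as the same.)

108

Enumerating by decreasing first part gives 108 partitions in all.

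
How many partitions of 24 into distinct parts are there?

122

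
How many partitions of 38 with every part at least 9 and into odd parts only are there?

7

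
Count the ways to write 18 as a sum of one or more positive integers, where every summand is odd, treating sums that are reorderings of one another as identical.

46

A partial list (first 12 by largest part):
1,17
3,15
1,1,1,15
5,13
1,1,3,13
1,1,1,1,1,13
7,11
1,1,5,11
1,3,3,11
1,1,1,1,3,11
1,1,1,1,1,1,1,11
9,9
…and 34 more, for 46 total.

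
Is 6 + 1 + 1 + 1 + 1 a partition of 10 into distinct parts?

No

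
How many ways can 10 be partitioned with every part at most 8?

40

There are too many to list fully; the first 12 (by largest part) are:
8 + 2
8 + 1 + 1
7 + 3
7 + 2 + 1
7 + 1 + 1 + 1
6 + 4
6 + 3 + 1
6 + 2 + 2
6 + 2 + 1 + 1
6 + 1 + 1 + 1 + 1
5 + 5
5 + 4 + 1
…and 28 more, for 40 total.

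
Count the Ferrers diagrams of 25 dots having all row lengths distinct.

142

There are 142 such partitions.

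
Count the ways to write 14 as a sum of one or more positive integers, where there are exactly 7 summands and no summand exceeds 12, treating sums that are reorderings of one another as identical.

The partitions of 14 that satisfy the conditions:
8,1,1,1,1,1,1
7,2,1,1,1,1,1
6,3,1,1,1,1,1
6,2,2,1,1,1,1
5,4,1,1,1,1,1
5,3,2,1,1,1,1
5,2,2,2,1,1,1
4,4,2,1,1,1,1
4,3,3,1,1,1,1
4,3,2,2,1,1,1
4,2,2,2,2,1,1
3,3,3,2,1,1,1
3,3,2,2,2,1,1
3,2,2,2,2,2,1
2,2,2,2,2,2,2

15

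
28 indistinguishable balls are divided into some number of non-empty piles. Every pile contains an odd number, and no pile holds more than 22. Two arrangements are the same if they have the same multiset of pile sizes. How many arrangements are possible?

216

Counting exhaustively, 216 partitions satisfy the conditions.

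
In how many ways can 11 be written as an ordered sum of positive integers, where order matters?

1024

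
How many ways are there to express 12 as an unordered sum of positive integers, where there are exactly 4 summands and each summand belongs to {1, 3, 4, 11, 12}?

Enumerating:
1,3,4,4
3,3,3,3
Counting gives 2.

2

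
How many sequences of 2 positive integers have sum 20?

Place 1 bars in the 19 internal gaps of a row of 20 dots: C(19,1) = 19.

19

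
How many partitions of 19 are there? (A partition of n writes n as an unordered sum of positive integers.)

490

Direct enumeration gives 490 partitions.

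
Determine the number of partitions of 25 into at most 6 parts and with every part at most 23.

610

Direct enumeration gives 610 partitions.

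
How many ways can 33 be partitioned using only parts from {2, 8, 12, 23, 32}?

They are:
2+8+23
2+2+2+2+2+23

2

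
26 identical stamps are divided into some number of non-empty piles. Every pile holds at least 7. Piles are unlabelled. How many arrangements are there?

13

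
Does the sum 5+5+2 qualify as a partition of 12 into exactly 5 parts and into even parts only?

No

The parts sum to 12, and the condition 'there are exactly 5 summands' is violated.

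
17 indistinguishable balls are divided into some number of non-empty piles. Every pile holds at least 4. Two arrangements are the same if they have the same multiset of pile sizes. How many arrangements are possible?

The partitions of 17 that satisfy the conditions:
17
4 + 13
5 + 12
6 + 11
7 + 10
8 + 9
4 + 4 + 9
4 + 5 + 8
4 + 6 + 7
5 + 5 + 7
5 + 6 + 6
4 + 4 + 4 + 5

12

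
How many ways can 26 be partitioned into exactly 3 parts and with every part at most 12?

The partitions of 26 that satisfy the conditions:
12, 12, 2
12, 11, 3
12, 10, 4
12, 9, 5
12, 8, 6
12, 7, 7
11, 11, 4
11, 10, 5
11, 9, 6
11, 8, 7
10, 10, 6
10, 9, 7
10, 8, 8
9, 9, 8

14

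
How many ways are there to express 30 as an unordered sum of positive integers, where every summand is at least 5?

A partial list (first 12 by largest part):
30
25,5
24,6
23,7
22,8
21,9
20,10
20,5,5
19,11
19,6,5
18,12
18,7,5
…and 58 more, for 70 total.

70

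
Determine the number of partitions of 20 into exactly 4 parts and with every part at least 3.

15

Listing the qualifying partitions of 20:
11+3+3+3
10+4+3+3
9+5+3+3
9+4+4+3
8+6+3+3
8+5+4+3
8+4+4+4
7+7+3+3
7+6+4+3
7+5+5+3
7+5+4+4
6+6+5+3
6+6+4+4
6+5+5+4
5+5+5+5
Counting gives 15.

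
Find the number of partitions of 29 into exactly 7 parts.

Direct enumeration gives 522 partitions.

522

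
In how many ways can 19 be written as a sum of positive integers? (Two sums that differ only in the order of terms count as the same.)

Systematic enumeration (by largest part, then next-largest, …) yields 490.

490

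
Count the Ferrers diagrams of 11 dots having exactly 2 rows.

5

Listing the qualifying partitions of 11:
10+1
9+2
8+3
7+4
6+5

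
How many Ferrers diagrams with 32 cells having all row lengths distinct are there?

A full systematic count gives 390.

390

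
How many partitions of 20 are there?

627

Enumerating by decreasing first part gives 627 partitions in all.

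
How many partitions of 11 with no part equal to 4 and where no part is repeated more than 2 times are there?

18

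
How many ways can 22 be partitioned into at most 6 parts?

391

Direct enumeration gives 391 partitions.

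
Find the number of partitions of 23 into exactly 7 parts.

Systematic enumeration (by largest part, then next-largest, …) yields 164.

164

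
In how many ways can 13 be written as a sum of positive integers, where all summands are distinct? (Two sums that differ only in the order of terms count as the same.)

18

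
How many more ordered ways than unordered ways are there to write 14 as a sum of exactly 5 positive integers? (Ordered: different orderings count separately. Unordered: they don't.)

692

Compositions: C(13,4) = 715.
Unordered (partitions into 5 parts): 23.
Difference: 715 − 23 = 692.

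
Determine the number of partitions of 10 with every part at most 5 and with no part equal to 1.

7

They are:
5 + 5
5 + 3 + 2
4 + 4 + 2
4 + 3 + 3
4 + 2 + 2 + 2
3 + 3 + 2 + 2
2 + 2 + 2 + 2 + 2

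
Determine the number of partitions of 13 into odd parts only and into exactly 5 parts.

5

The partitions of 13 that satisfy the conditions:
9, 1, 1, 1, 1
7, 3, 1, 1, 1
5, 5, 1, 1, 1
5, 3, 3, 1, 1
3, 3, 3, 3, 1
Counting gives 5.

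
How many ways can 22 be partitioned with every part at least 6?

11

Listing the qualifying partitions of 22:
22
6,16
7,15
8,14
9,13
10,12
11,11
6,6,10
6,7,9
6,8,8
7,7,8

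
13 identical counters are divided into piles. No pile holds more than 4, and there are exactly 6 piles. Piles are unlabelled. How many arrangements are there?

7

The partitions of 13 that satisfy the conditions:
4 + 4 + 2 + 1 + 1 + 1
4 + 3 + 3 + 1 + 1 + 1
4 + 3 + 2 + 2 + 1 + 1
4 + 2 + 2 + 2 + 2 + 1
3 + 3 + 3 + 2 + 1 + 1
3 + 3 + 2 + 2 + 2 + 1
3 + 2 + 2 + 2 + 2 + 2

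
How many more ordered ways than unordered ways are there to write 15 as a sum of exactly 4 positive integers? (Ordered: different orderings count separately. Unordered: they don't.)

Compositions: C(14,3) = 364.
Partitions of 15 into exactly 4 parts: 27.
Difference: 364 − 27 = 337.

337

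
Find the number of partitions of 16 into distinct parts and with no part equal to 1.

17

They are:
16
14, 2
13, 3
12, 4
11, 5
11, 3, 2
10, 6
10, 4, 2
9, 7
9, 5, 2
9, 4, 3
8, 6, 2
8, 5, 3
7, 6, 3
7, 5, 4
7, 4, 3, 2
6, 5, 3, 2
That's 17 in total.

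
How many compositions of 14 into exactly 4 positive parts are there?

Place 3 bars in the 13 internal gaps of a row of 14 dots: C(13,3) = 286.

286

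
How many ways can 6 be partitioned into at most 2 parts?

The partitions of 6 that satisfy the conditions:
6
1+5
2+4
3+3

4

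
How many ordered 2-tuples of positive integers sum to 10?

9

By stars and bars with positive parts, the count is C(9,1) = 9.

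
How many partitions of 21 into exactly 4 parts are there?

72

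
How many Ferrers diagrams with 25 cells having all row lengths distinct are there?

142

A full systematic count gives 142.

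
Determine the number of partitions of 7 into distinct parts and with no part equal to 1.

3

Enumerating:
7
5 + 2
4 + 3
Counting gives 3.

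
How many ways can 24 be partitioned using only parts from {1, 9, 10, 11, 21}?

Listing the qualifying partitions of 24:
21, 1, 1, 1
11, 11, 1, 1
11, 10, 1, 1, 1
11, 9, 1, 1, 1, 1
11, 1, 1, 1, 1, 1, 1, 1, 1, 1, 1, 1, 1, 1
10, 10, 1, 1, 1, 1
10, 9, 1, 1, 1, 1, 1
10, 1, 1, 1, 1, 1, 1, 1, 1, 1, 1, 1, 1, 1, 1
9, 9, 1, 1, 1, 1, 1, 1
9, 1, 1, 1, 1, 1, 1, 1, 1, 1, 1, 1, 1, 1, 1, 1
1, 1, 1, 1, 1, 1, 1, 1, 1, 1, 1, 1, 1, 1, 1, 1, 1, 1, 1, 1, 1, 1, 1, 1
Counting gives 11.

11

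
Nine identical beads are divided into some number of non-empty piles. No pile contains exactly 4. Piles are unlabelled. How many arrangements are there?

They are:
9
8,1
7,2
7,1,1
6,3
6,2,1
6,1,1,1
5,3,1
5,2,2
5,2,1,1
5,1,1,1,1
3,3,3
3,3,2,1
3,3,1,1,1
3,2,2,2
3,2,2,1,1
3,2,1,1,1,1
3,1,1,1,1,1,1
2,2,2,2,1
2,2,2,1,1,1
2,2,1,1,1,1,1
2,1,1,1,1,1,1,1
1,1,1,1,1,1,1,1,1

23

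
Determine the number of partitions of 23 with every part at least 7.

8

They are:
23
16 + 7
15 + 8
14 + 9
13 + 10
12 + 11
9 + 7 + 7
8 + 8 + 7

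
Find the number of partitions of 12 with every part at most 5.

47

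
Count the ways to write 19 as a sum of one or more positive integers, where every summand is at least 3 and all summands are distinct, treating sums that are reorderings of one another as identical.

Enumerating:
19
16 + 3
15 + 4
14 + 5
13 + 6
12 + 7
12 + 4 + 3
11 + 8
11 + 5 + 3
10 + 9
10 + 6 + 3
10 + 5 + 4
9 + 7 + 3
9 + 6 + 4
8 + 7 + 4
8 + 6 + 5
7 + 5 + 4 + 3

17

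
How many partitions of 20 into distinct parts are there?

There are too many to list fully; the first 12 (by largest part) are:
20
1,19
2,18
3,17
1,2,17
4,16
1,3,16
5,15
1,4,15
2,3,15
6,14
1,5,14
…and 52 more, for 64 total.

64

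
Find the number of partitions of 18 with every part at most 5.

141

Counting exhaustively, 141 partitions satisfy the conditions.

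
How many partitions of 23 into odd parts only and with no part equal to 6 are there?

Direct enumeration gives 104 partitions.

104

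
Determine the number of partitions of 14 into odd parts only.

22

The partitions of 14 that satisfy the conditions:
13, 1
11, 3
11, 1, 1, 1
9, 5
9, 3, 1, 1
9, 1, 1, 1, 1, 1
7, 7
7, 5, 1, 1
7, 3, 3, 1
7, 3, 1, 1, 1, 1
7, 1, 1, 1, 1, 1, 1, 1
5, 5, 3, 1
5, 5, 1, 1, 1, 1
5, 3, 3, 3
5, 3, 3, 1, 1, 1
5, 3, 1, 1, 1, 1, 1, 1
5, 1, 1, 1, 1, 1, 1, 1, 1, 1
3, 3, 3, 3, 1, 1
3, 3, 3, 1, 1, 1, 1, 1
3, 3, 1, 1, 1, 1, 1, 1, 1, 1
3, 1, 1, 1, 1, 1, 1, 1, 1, 1, 1, 1
1, 1, 1, 1, 1, 1, 1, 1, 1, 1, 1, 1, 1, 1
Counting gives 22.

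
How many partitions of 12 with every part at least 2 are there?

They are:
12
10,2
9,3
8,4
8,2,2
7,5
7,3,2
6,6
6,4,2
6,3,3
6,2,2,2
5,5,2
5,4,3
5,3,2,2
4,4,4
4,4,2,2
4,3,3,2
4,2,2,2,2
3,3,3,3
3,3,2,2,2
2,2,2,2,2,2
That's 21 in total.

21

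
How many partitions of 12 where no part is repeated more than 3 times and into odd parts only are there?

Listing the qualifying partitions of 12:
11 + 1
9 + 3
9 + 1 + 1 + 1
7 + 5
7 + 3 + 1 + 1
5 + 5 + 1 + 1
5 + 3 + 3 + 1
3 + 3 + 3 + 1 + 1 + 1

8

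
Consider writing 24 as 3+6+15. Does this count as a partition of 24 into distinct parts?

The parts sum to 24, and the condition 'all summands are distinct' holds.

Yes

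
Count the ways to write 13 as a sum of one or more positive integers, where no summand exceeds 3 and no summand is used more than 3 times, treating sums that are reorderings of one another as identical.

4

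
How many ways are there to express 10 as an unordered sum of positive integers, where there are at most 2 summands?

Listing the qualifying partitions of 10:
10
9 + 1
8 + 2
7 + 3
6 + 4
5 + 5

6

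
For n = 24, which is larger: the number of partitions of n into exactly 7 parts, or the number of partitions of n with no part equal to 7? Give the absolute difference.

Partitions of 24 into exactly 7 parts: 201.
Partitions of 24 with no part equal to 7: 1278.
|201 − 1278| = 1077.

1077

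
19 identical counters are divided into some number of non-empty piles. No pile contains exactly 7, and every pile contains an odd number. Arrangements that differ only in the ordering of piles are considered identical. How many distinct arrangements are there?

39

A partial list (first 12 by largest part):
19
17 + 1 + 1
15 + 3 + 1
15 + 1 + 1 + 1 + 1
13 + 5 + 1
13 + 3 + 3
13 + 3 + 1 + 1 + 1
13 + 1 + 1 + 1 + 1 + 1 + 1
11 + 5 + 3
11 + 5 + 1 + 1 + 1
11 + 3 + 3 + 1 + 1
11 + 3 + 1 + 1 + 1 + 1 + 1
…and 27 more, for 39 total.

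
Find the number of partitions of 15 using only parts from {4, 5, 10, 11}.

3

The partitions of 15 that satisfy the conditions:
11,4
10,5
5,5,5
Counting gives 3.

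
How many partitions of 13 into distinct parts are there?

18

They are:
13
12, 1
11, 2
10, 3
10, 2, 1
9, 4
9, 3, 1
8, 5
8, 4, 1
8, 3, 2
7, 6
7, 5, 1
7, 4, 2
7, 3, 2, 1
6, 5, 2
6, 4, 3
6, 4, 2, 1
5, 4, 3, 1
That's 18 in total.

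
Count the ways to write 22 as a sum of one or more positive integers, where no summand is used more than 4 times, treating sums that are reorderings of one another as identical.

628

Counting exhaustively, 628 partitions satisfy the conditions.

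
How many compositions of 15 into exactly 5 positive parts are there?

A composition of 15 into 5 positive parts is chosen by placing 4 dividers among the 14 gaps between 15 units: C(14,4) = 1001.

1001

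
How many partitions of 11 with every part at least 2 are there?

14

Enumerating:
11
9+2
8+3
7+4
7+2+2
6+5
6+3+2
5+4+2
5+3+3
5+2+2+2
4+4+3
4+3+2+2
3+3+3+2
3+2+2+2+2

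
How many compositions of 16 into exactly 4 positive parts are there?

Equivalently, choose which 3 of the 15 gaps become plus signs: C(15,3) = 455.

455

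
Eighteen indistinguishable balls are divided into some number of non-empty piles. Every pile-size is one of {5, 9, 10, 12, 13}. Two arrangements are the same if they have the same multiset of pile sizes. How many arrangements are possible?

2

The partitions of 18 that satisfy the conditions:
13 + 5
9 + 9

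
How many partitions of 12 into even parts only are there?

Enumerating:
12
10,2
8,4
8,2,2
6,6
6,4,2
6,2,2,2
4,4,4
4,4,2,2
4,2,2,2,2
2,2,2,2,2,2

11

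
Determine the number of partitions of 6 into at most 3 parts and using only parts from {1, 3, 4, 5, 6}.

4

They are:
6
5, 1
4, 1, 1
3, 3
Counting gives 4.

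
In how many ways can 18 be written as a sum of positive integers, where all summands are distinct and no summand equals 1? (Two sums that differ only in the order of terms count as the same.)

The partitions of 18 that satisfy the conditions:
18
16, 2
15, 3
14, 4
13, 5
13, 3, 2
12, 6
12, 4, 2
11, 7
11, 5, 2
11, 4, 3
10, 8
10, 6, 2
10, 5, 3
9, 7, 2
9, 6, 3
9, 5, 4
9, 4, 3, 2
8, 7, 3
8, 6, 4
8, 5, 3, 2
7, 6, 5
7, 6, 3, 2
7, 5, 4, 2
6, 5, 4, 3
Counting gives 25.

25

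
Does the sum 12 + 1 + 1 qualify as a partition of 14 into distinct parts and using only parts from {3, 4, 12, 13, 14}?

The parts sum to 14, and the condition 'all summands are distinct' is violated.

No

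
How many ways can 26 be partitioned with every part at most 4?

206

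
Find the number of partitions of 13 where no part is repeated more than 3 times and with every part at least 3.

10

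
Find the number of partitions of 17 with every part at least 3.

Enumerating:
17
14+3
13+4
12+5
11+6
11+3+3
10+7
10+4+3
9+8
9+5+3
9+4+4
8+6+3
8+5+4
8+3+3+3
7+7+3
7+6+4
7+5+5
7+4+3+3
6+6+5
6+5+3+3
6+4+4+3
5+5+4+3
5+4+4+4
5+3+3+3+3
4+4+3+3+3

25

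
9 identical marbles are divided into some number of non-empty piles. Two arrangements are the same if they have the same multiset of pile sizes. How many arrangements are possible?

A partial list (first 12 by largest part):
9
1, 8
2, 7
1, 1, 7
3, 6
1, 2, 6
1, 1, 1, 6
4, 5
1, 3, 5
2, 2, 5
1, 1, 2, 5
1, 1, 1, 1, 5
…and 18 more, for 30 total.

30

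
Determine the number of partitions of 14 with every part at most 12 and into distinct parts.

They are:
12+2
11+3
11+2+1
10+4
10+3+1
9+5
9+4+1
9+3+2
8+6
8+5+1
8+4+2
8+3+2+1
7+6+1
7+5+2
7+4+3
7+4+2+1
6+5+3
6+5+2+1
6+4+3+1
5+4+3+2

20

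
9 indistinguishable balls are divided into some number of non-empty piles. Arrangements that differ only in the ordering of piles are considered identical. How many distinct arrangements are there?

There are too many to list fully; the first 12 (by largest part) are:
9
8, 1
7, 2
7, 1, 1
6, 3
6, 2, 1
6, 1, 1, 1
5, 4
5, 3, 1
5, 2, 2
5, 2, 1, 1
5, 1, 1, 1, 1
…and 18 more, for 30 total.

30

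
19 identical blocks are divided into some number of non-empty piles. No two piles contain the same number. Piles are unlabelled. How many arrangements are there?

There are too many to list fully; the first 12 (by largest part) are:
19
18, 1
17, 2
16, 3
16, 2, 1
15, 4
15, 3, 1
14, 5
14, 4, 1
14, 3, 2
13, 6
13, 5, 1
…and 42 more, for 54 total.

54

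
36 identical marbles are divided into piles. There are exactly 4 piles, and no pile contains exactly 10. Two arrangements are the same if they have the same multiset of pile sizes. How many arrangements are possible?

There are 295 such partitions.

295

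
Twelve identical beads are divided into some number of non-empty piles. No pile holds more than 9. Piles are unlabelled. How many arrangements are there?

73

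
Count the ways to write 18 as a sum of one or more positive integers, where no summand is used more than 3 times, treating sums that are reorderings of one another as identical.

Systematic enumeration (by largest part, then next-largest, …) yields 208.

208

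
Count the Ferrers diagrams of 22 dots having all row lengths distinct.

89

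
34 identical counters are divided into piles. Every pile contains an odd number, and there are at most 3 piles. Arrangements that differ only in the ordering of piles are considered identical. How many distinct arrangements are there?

The partitions of 34 that satisfy the conditions:
33,1
31,3
29,5
27,7
25,9
23,11
21,13
19,15
17,17
Counting gives 9.

9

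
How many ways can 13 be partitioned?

Enumerating by decreasing first part gives 101 partitions in all.

101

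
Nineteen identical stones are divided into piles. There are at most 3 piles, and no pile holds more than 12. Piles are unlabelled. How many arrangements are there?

24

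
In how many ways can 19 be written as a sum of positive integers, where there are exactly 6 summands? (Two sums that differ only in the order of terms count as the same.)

71

Direct enumeration gives 71 partitions.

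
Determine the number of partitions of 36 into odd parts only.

Enumerating by decreasing first part gives 668 partitions in all.

668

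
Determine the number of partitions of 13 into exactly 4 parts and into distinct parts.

The partitions of 13 that satisfy the conditions:
7+3+2+1
6+4+2+1
5+4+3+1

3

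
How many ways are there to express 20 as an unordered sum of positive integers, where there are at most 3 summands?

44

There are too many to list fully; the first 12 (by largest part) are:
20
19,1
18,2
18,1,1
17,3
17,2,1
16,4
16,3,1
16,2,2
15,5
15,4,1
15,3,2
…and 32 more, for 44 total.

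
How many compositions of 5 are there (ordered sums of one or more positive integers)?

There are 4 gaps and each independently is a cut or not, giving 2^4 = 16.

16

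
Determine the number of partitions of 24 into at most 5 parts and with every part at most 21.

Counting exhaustively, 329 partitions satisfy the conditions.

329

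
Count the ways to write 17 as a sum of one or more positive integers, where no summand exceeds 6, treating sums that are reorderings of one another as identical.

163

There are 163 such partitions.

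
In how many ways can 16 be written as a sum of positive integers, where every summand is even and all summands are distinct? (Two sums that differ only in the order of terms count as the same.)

6

The partitions of 16 that satisfy the conditions:
16
14+2
12+4
10+6
10+4+2
8+6+2
Counting gives 6.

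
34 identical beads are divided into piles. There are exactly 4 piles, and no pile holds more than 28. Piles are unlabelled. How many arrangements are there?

There are 293 such partitions.

293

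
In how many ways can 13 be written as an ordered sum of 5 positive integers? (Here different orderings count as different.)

495

A composition of 13 into 5 positive parts is chosen by placing 4 dividers among the 12 gaps between 13 units: C(12,4) = 495.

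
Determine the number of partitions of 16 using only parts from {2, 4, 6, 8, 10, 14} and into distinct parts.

4

They are:
14,2
10,6
10,4,2
8,6,2
That's 4 in total.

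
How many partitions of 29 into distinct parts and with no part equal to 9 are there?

203

A full systematic count gives 203.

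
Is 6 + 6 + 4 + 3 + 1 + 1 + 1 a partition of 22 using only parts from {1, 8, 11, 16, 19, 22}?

The parts sum to 22, and the condition 'each summand belongs to {1, 8, 11, 16, 19, 22}' is violated.

No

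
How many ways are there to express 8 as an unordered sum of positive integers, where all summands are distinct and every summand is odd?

Listing the qualifying partitions of 8:
7 + 1
5 + 3
Counting gives 2.

2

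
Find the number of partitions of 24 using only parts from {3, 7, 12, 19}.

Enumerating:
12, 12
12, 3, 3, 3, 3
7, 7, 7, 3
3, 3, 3, 3, 3, 3, 3, 3
That's 4 in total.

4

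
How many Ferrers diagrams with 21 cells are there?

792

Direct enumeration gives 792 partitions.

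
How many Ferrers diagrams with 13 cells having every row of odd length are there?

They are:
13
11, 1, 1
9, 3, 1
9, 1, 1, 1, 1
7, 5, 1
7, 3, 3
7, 3, 1, 1, 1
7, 1, 1, 1, 1, 1, 1
5, 5, 3
5, 5, 1, 1, 1
5, 3, 3, 1, 1
5, 3, 1, 1, 1, 1, 1
5, 1, 1, 1, 1, 1, 1, 1, 1
3, 3, 3, 3, 1
3, 3, 3, 1, 1, 1, 1
3, 3, 1, 1, 1, 1, 1, 1, 1
3, 1, 1, 1, 1, 1, 1, 1, 1, 1, 1
1, 1, 1, 1, 1, 1, 1, 1, 1, 1, 1, 1, 1
That's 18 in total.

18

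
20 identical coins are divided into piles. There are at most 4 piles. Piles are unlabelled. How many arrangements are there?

A full systematic count gives 108.

108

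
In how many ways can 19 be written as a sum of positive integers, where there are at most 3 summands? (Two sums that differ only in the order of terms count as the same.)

40

There are too many to list fully; the first 12 (by largest part) are:
19
18+1
17+2
17+1+1
16+3
16+2+1
15+4
15+3+1
15+2+2
14+5
14+4+1
14+3+2
…and 28 more, for 40 total.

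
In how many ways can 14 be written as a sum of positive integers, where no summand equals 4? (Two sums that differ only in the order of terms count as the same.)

A full systematic count gives 93.

93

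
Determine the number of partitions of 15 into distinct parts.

27

A partial list (first 12 by largest part):
15
14, 1
13, 2
12, 3
12, 2, 1
11, 4
11, 3, 1
10, 5
10, 4, 1
10, 3, 2
9, 6
9, 5, 1
…and 15 more, for 27 total.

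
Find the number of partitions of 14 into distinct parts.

They are:
14
1+13
2+12
3+11
1+2+11
4+10
1+3+10
5+9
1+4+9
2+3+9
6+8
1+5+8
2+4+8
1+2+3+8
1+6+7
2+5+7
3+4+7
1+2+4+7
3+5+6
1+2+5+6
1+3+4+6
2+3+4+5

22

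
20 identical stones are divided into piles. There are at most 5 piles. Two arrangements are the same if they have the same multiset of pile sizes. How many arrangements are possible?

There are 192 such partitions.

192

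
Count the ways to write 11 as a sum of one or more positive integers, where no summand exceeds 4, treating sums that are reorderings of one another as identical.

There are too many to list fully; the first 12 (by largest part) are:
4, 4, 3
4, 4, 2, 1
4, 4, 1, 1, 1
4, 3, 3, 1
4, 3, 2, 2
4, 3, 2, 1, 1
4, 3, 1, 1, 1, 1
4, 2, 2, 2, 1
4, 2, 2, 1, 1, 1
4, 2, 1, 1, 1, 1, 1
4, 1, 1, 1, 1, 1, 1, 1
3, 3, 3, 2
…and 15 more, for 27 total.

27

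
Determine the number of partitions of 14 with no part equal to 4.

93

Enumerating by decreasing first part gives 93 partitions in all.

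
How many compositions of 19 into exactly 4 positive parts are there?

Place 3 bars in the 18 internal gaps of a row of 19 dots: C(18,3) = 816.

816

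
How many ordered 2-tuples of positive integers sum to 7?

6

A composition of 7 into 2 positive parts is chosen by placing 1 dividers among the 6 gaps between 7 units: C(6,1) = 6.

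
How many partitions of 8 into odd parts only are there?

6

The partitions of 8 that satisfy the conditions:
1+7
3+5
1+1+1+5
1+1+3+3
1+1+1+1+1+3
1+1+1+1+1+1+1+1
That's 6 in total.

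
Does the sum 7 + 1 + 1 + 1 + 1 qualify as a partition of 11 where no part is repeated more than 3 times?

No

The parts sum to 11, and the condition 'no summand is used more than 3 times' is violated.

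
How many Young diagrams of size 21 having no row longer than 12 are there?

725

There are 725 such partitions.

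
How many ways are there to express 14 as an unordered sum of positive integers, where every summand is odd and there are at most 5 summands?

10

They are:
13, 1
11, 3
11, 1, 1, 1
9, 5
9, 3, 1, 1
7, 7
7, 5, 1, 1
7, 3, 3, 1
5, 5, 3, 1
5, 3, 3, 3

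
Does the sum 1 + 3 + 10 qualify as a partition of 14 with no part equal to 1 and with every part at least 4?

The parts sum to 14, and the condition 'no summand equals 1' is violated.

No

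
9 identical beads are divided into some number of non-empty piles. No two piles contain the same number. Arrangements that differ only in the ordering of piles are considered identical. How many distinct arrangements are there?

8

Enumerating:
9
8, 1
7, 2
6, 3
6, 2, 1
5, 4
5, 3, 1
4, 3, 2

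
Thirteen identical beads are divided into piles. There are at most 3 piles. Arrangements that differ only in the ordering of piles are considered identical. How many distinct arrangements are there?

Enumerating:
13
12,1
11,2
11,1,1
10,3
10,2,1
9,4
9,3,1
9,2,2
8,5
8,4,1
8,3,2
7,6
7,5,1
7,4,2
7,3,3
6,6,1
6,5,2
6,4,3
5,5,3
5,4,4

21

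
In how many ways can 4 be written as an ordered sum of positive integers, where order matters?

There are 3 gaps and each independently is a cut or not, giving 2^3 = 8.

8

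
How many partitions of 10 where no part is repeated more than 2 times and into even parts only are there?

5

Enumerating:
10
8 + 2
6 + 4
6 + 2 + 2
4 + 4 + 2
Counting gives 5.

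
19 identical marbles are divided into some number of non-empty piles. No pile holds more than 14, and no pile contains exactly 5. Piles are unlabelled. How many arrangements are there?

Direct enumeration gives 343 partitions.

343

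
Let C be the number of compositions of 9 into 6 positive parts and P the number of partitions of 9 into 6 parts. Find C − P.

Ordered (compositions into 6 parts): C(8,5) = 56.
Unordered (partitions into 6 parts): 3.
Difference: 56 − 3 = 53.

53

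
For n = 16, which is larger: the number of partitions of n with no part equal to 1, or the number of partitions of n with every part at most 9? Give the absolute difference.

Partitions of 16 with no part equal to 1: 55.
Partitions of 16 with every part at most 9: 201.
|55 − 201| = 146.

146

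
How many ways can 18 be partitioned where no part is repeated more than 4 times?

262

There are 262 such partitions.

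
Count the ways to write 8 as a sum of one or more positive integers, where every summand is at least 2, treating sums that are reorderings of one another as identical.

7

Listing the qualifying partitions of 8:
8
6 + 2
5 + 3
4 + 4
4 + 2 + 2
3 + 3 + 2
2 + 2 + 2 + 2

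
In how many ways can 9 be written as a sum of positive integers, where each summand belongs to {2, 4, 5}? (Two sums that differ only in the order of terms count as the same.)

They are:
4+5
2+2+5
That's 2 in total.

2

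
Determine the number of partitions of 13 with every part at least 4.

5

Listing the qualifying partitions of 13:
13
9+4
8+5
7+6
5+4+4
That's 5 in total.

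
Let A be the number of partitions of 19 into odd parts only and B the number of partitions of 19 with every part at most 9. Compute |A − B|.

Partitions of 19 into odd parts only: 54.
Partitions of 19 with every part at most 9: 393.
|54 − 393| = 339.

339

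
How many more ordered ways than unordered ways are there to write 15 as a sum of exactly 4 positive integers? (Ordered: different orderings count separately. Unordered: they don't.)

Ordered (compositions into 4 parts): C(14,3) = 364.
Unordered (partitions into 4 parts): 27.
Difference: 364 − 27 = 337.

337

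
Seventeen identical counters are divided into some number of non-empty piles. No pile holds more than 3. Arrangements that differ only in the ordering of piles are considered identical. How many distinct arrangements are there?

There are too many to list fully; the first 12 (by largest part) are:
2, 3, 3, 3, 3, 3
1, 1, 3, 3, 3, 3, 3
1, 2, 2, 3, 3, 3, 3
1, 1, 1, 2, 3, 3, 3, 3
1, 1, 1, 1, 1, 3, 3, 3, 3
2, 2, 2, 2, 3, 3, 3
1, 1, 2, 2, 2, 3, 3, 3
1, 1, 1, 1, 2, 2, 3, 3, 3
1, 1, 1, 1, 1, 1, 2, 3, 3, 3
1, 1, 1, 1, 1, 1, 1, 1, 3, 3, 3
1, 2, 2, 2, 2, 2, 3, 3
1, 1, 1, 2, 2, 2, 2, 3, 3
…and 21 more, for 33 total.

33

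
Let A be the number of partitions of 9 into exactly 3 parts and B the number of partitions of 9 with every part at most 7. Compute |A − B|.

Partitions of 9 into exactly 3 parts: 7.
Partitions of 9 with every part at most 7: 28.
|7 − 28| = 21.

21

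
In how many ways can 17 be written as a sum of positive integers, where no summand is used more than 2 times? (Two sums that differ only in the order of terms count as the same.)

There are 108 such partitions.

108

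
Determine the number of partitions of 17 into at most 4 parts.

Direct enumeration gives 72 partitions.

72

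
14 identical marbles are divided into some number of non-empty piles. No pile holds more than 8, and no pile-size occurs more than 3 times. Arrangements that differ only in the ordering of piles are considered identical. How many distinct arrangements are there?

65

There are too many to list fully; the first 12 (by largest part) are:
6,8
1,5,8
2,4,8
1,1,4,8
3,3,8
1,2,3,8
1,1,1,3,8
2,2,2,8
1,1,2,2,8
7,7
1,6,7
2,5,7
…and 53 more, for 65 total.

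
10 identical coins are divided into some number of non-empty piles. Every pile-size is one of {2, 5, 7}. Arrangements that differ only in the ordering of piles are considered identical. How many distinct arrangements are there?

The partitions of 10 that satisfy the conditions:
5,5
2,2,2,2,2
That's 2 in total.

2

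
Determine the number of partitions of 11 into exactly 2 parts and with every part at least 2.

4

Listing the qualifying partitions of 11:
9 + 2
8 + 3
7 + 4
6 + 5
That's 4 in total.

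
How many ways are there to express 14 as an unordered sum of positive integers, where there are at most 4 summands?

A partial list (first 12 by largest part):
14
1,13
2,12
1,1,12
3,11
1,2,11
1,1,1,11
4,10
1,3,10
2,2,10
1,1,2,10
5,9
…and 35 more, for 47 total.

47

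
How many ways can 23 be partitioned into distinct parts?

Counting exhaustively, 104 partitions satisfy the conditions.

104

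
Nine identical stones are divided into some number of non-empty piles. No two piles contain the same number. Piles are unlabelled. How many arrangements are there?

8

Enumerating:
9
8, 1
7, 2
6, 3
6, 2, 1
5, 4
5, 3, 1
4, 3, 2
That's 8 in total.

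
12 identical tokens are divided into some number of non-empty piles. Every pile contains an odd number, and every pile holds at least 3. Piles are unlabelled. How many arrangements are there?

3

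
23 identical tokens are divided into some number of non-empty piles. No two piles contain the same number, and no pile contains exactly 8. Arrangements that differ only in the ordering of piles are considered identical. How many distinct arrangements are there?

82

Enumerating by decreasing first part gives 82 partitions in all.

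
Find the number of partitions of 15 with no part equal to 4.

120

Counting exhaustively, 120 partitions satisfy the conditions.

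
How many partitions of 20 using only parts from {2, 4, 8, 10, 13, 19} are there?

17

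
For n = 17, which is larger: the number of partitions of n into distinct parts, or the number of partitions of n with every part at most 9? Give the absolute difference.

214

Partitions of 17 into distinct parts: 38.
Partitions of 17 with every part at most 9: 252.
|38 − 252| = 214.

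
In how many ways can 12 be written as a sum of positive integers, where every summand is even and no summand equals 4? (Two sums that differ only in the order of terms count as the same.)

Listing the qualifying partitions of 12:
12
10+2
8+2+2
6+6
6+2+2+2
2+2+2+2+2+2
That's 6 in total.

6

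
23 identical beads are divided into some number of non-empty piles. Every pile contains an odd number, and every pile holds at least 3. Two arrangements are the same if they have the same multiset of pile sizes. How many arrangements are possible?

15

The partitions of 23 that satisfy the conditions:
23
17+3+3
15+5+3
13+7+3
13+5+5
11+9+3
11+7+5
11+3+3+3+3
9+9+5
9+7+7
9+5+3+3+3
7+7+3+3+3
7+5+5+3+3
5+5+5+5+3
5+3+3+3+3+3+3
Counting gives 15.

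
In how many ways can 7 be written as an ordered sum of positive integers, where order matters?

There are 6 gaps and each independently is a cut or not, giving 2^6 = 64.

64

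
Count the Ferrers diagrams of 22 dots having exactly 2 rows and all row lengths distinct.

10

Listing the qualifying partitions of 22:
21 + 1
20 + 2
19 + 3
18 + 4
17 + 5
16 + 6
15 + 7
14 + 8
13 + 9
12 + 10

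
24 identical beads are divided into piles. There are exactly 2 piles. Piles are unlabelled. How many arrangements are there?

12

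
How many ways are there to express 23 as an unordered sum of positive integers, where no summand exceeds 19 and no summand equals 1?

A full systematic count gives 250.

250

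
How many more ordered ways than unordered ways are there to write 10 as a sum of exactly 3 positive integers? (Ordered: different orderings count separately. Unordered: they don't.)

28

Compositions: C(9,2) = 36.
Unordered (partitions into 3 parts): 8.
Difference: 36 − 8 = 28.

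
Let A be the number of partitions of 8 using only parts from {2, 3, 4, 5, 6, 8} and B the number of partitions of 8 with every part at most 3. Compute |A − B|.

Partitions of 8 using only parts from {2, 3, 4, 5, 6, 8}: 7.
Partitions of 8 with every part at most 3: 10.
|7 − 10| = 3.

3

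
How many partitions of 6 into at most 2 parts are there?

They are:
6
5+1
4+2
3+3

4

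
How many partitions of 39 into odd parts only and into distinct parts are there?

There are too many to list fully; the first 12 (by largest part) are:
39
1+3+35
1+5+33
1+7+31
3+5+31
1+9+29
3+7+29
1+11+27
3+9+27
5+7+27
1+13+25
3+11+25
…and 29 more, for 41 total.

41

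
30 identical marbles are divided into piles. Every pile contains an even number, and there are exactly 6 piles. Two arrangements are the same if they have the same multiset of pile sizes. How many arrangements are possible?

26

There are too many to list fully; the first 12 (by largest part) are:
20 + 2 + 2 + 2 + 2 + 2
18 + 4 + 2 + 2 + 2 + 2
16 + 6 + 2 + 2 + 2 + 2
16 + 4 + 4 + 2 + 2 + 2
14 + 8 + 2 + 2 + 2 + 2
14 + 6 + 4 + 2 + 2 + 2
14 + 4 + 4 + 4 + 2 + 2
12 + 10 + 2 + 2 + 2 + 2
12 + 8 + 4 + 2 + 2 + 2
12 + 6 + 6 + 2 + 2 + 2
12 + 6 + 4 + 4 + 2 + 2
12 + 4 + 4 + 4 + 4 + 2
…and 14 more, for 26 total.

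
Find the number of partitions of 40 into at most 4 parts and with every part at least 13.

The partitions of 40 that satisfy the conditions:
40
27,13
26,14
25,15
24,16
23,17
22,18
21,19
20,20
14,13,13
Counting gives 10.

10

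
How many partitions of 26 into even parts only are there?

Direct enumeration gives 101 partitions.

101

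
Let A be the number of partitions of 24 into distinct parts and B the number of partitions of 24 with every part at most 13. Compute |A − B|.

Partitions of 24 into distinct parts: 122.
Partitions of 24 with every part at most 13: 1436.
|122 − 1436| = 1314.

1314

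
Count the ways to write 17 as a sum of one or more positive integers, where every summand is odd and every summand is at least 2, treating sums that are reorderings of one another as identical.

6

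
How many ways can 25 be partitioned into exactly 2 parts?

12

The partitions of 25 that satisfy the conditions:
24 + 1
23 + 2
22 + 3
21 + 4
20 + 5
19 + 6
18 + 7
17 + 8
16 + 9
15 + 10
14 + 11
13 + 12
That's 12 in total.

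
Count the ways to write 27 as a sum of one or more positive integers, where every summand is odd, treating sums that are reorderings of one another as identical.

192

A full systematic count gives 192.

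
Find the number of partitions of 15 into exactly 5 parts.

There are too many to list fully; the first 12 (by largest part) are:
11+1+1+1+1
10+2+1+1+1
9+3+1+1+1
9+2+2+1+1
8+4+1+1+1
8+3+2+1+1
8+2+2+2+1
7+5+1+1+1
7+4+2+1+1
7+3+3+1+1
7+3+2+2+1
7+2+2+2+2
…and 18 more, for 30 total.

30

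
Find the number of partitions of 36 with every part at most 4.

478

There are 478 such partitions.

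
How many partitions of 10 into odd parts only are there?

They are:
1,9
3,7
1,1,1,7
5,5
1,1,3,5
1,1,1,1,1,5
1,3,3,3
1,1,1,1,3,3
1,1,1,1,1,1,1,3
1,1,1,1,1,1,1,1,1,1

10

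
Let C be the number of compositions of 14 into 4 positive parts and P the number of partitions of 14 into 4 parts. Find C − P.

263

Ordered (compositions into 4 parts): C(13,3) = 286.
Unordered (partitions into 4 parts): 23.
Difference: 286 − 23 = 263.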